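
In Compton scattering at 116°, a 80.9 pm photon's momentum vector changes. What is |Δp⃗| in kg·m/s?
1.3606e-23 kg·m/s

Photon momentum magnitude is p = h/λ.

Initial momentum:
p₀ = h/λ = 6.6261e-34/8.0900e-11 = 8.1904e-24 kg·m/s

After scattering:
λ' = λ + Δλ = 80.9 + 3.4899 = 84.3899 pm
p' = h/λ' = 6.6261e-34/8.4390e-11 = 7.8517e-24 kg·m/s

Momentum is a vector; the scattered photon's direction makes angle θ = 116° with the incident direction. The magnitude of the vector change Δp⃗ = p⃗₀ − p⃗' is found from the law of cosines:
|Δp⃗|² = p₀² + p'² − 2p₀p'cos θ
|Δp⃗|² = (8.1904e-24)² + (7.8517e-24)² − 2·8.1904e-24·7.8517e-24·cos(116°)
|Δp⃗| = 1.3606e-23 kg·m/s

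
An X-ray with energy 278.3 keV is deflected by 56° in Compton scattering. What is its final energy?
224.4224 keV

First convert energy to wavelength:
λ = hc/E, with hc ≈ 1239.842 keV·pm (i.e. 1239.842 eV·nm)

For E = 278.3 keV = 278300 eV:
λ = 1239.842 keV·pm / 278.3 keV
λ = 4.4551 pm

Calculate the Compton shift:
Δλ = λ_C(1 - cos(56°)) = 2.4263 × 0.4408
Δλ = 1.0695 pm

Final wavelength:
λ' = 4.4551 + 1.0695 = 5.5246 pm

Final energy:
E' = hc/λ' = 1239.842 / 5.5246 = 224.4224 keV

(Intermediate values are shown rounded; full precision is carried through to the final answer.)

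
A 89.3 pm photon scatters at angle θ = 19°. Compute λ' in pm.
89.4322 pm

Using the Compton scattering formula:
λ' = λ + Δλ = λ + λ_C(1 - cos θ)

Given:
- Initial wavelength λ = 89.3 pm
- Scattering angle θ = 19°
- Compton wavelength λ_C ≈ 2.4263 pm

Calculate the shift:
Δλ = 2.4263 × (1 - cos(19°))
Δλ = 2.4263 × 0.0545
Δλ = 0.1322 pm

Final wavelength:
λ' = 89.3 + 0.1322 = 89.4322 pm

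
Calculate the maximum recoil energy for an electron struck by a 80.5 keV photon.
19.2865 keV

Maximum energy transfer occurs at θ = 180° (backscattering).

Initial photon: E₀ = 80.5 keV → λ₀ = 15.4018 pm

Maximum Compton shift (at 180°):
Δλ_max = 2λ_C = 2 × 2.4263 = 4.8526 pm

Final wavelength:
λ' = 15.4018 + 4.8526 = 20.2544 pm

Minimum photon energy (maximum energy to electron):
E'_min = hc/λ' = 61.2135 keV

Maximum electron kinetic energy:
K_max = E₀ - E'_min = 80.5000 - 61.2135 = 19.2865 keV

(Intermediate values are shown rounded; full precision is carried through to the final answer.)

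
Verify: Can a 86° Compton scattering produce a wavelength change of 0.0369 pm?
No, inconsistent

Calculate the expected shift for θ = 86°:

Δλ_expected = λ_C(1 - cos(86°))
Δλ_expected = 2.4263 × (1 - cos(86°))
Δλ_expected = 2.4263 × 0.9302
Δλ_expected = 2.2571 pm

Given shift: 0.0369 pm
Expected shift: 2.2571 pm
Difference: 2.2202 pm

The values do not match. The given shift corresponds to θ ≈ 10.0°, not 86°.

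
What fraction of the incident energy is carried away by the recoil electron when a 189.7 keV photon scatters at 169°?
0.4238 (or 42.38%)

Calculate initial and final photon energies:

Initial: E₀ = 189.7 keV → λ₀ = 6.5358 pm
Compton shift: Δλ = 4.8080 pm
Final wavelength: λ' = 11.3438 pm
Final energy: E' = 109.2964 keV

Fractional energy loss:
(E₀ - E')/E₀ = (189.7000 - 109.2964)/189.7000
= 80.4036/189.7000
= 0.4238
= 42.38%

(Intermediate values are shown rounded; full precision is carried through to the final answer.)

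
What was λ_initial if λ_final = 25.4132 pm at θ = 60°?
24.2000 pm

From λ' = λ + Δλ, we have λ = λ' - Δλ

First calculate the Compton shift:
Δλ = λ_C(1 - cos θ)
Δλ = 2.4263 × (1 - cos(60°))
Δλ = 2.4263 × 0.5000
Δλ = 1.2132 pm

Initial wavelength:
λ = λ' - Δλ
λ = 25.4132 - 1.2132
λ = 24.2000 pm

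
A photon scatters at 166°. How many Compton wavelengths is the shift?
1.9703 λ_C

The Compton shift formula is:
Δλ = λ_C(1 - cos θ)

Dividing both sides by λ_C:
Δλ/λ_C = 1 - cos θ

For θ = 166°:
Δλ/λ_C = 1 - cos(166°)
Δλ/λ_C = 1 - -0.9703
Δλ/λ_C = 1.9703

This means the shift is 1.9703 × λ_C = 4.7805 pm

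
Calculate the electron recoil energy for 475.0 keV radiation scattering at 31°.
55.6741 keV

By energy conservation: K_e = E_initial - E_final

First find the scattered photon energy:
Initial wavelength: λ = hc/E = 2.6102 pm
Compton shift: Δλ = λ_C(1 - cos(31°)) = 0.3466 pm
Final wavelength: λ' = 2.6102 + 0.3466 = 2.9568 pm
Final photon energy: E' = hc/λ' = 419.3259 keV

Electron kinetic energy:
K_e = E - E' = 475.0000 - 419.3259 = 55.6741 keV

(Intermediate values are shown rounded; full precision is carried through to the final answer.)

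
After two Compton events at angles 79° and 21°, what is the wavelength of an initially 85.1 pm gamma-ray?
87.2245 pm

Apply Compton shift twice:

First scattering at θ₁ = 79°:
Δλ₁ = λ_C(1 - cos(79°))
Δλ₁ = 2.4263 × 0.8092
Δλ₁ = 1.9633 pm

After first scattering:
λ₁ = 85.1 + 1.9633 = 87.0633 pm

Second scattering at θ₂ = 21°:
Δλ₂ = λ_C(1 - cos(21°))
Δλ₂ = 2.4263 × 0.0664
Δλ₂ = 0.1612 pm

Final wavelength:
λ₂ = 87.0633 + 0.1612 = 87.2245 pm

Total shift: Δλ_total = 1.9633 + 0.1612 = 2.1245 pm

(Intermediate values are shown rounded; full precision is carried through to the final answer.)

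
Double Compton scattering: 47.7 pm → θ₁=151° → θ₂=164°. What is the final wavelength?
57.0070 pm

Apply Compton shift twice:

First scattering at θ₁ = 151°:
Δλ₁ = λ_C(1 - cos(151°))
Δλ₁ = 2.4263 × 1.8746
Δλ₁ = 4.5484 pm

After first scattering:
λ₁ = 47.7 + 4.5484 = 52.2484 pm

Second scattering at θ₂ = 164°:
Δλ₂ = λ_C(1 - cos(164°))
Δλ₂ = 2.4263 × 1.9613
Δλ₂ = 4.7586 pm

Final wavelength:
λ₂ = 52.2484 + 4.7586 = 57.0070 pm

Total shift: Δλ_total = 4.5484 + 4.7586 = 9.3070 pm

(Intermediate values are shown rounded; full precision is carried through to the final answer.)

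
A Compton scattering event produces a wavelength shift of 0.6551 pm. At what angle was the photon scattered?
43.11°

From the Compton formula Δλ = λ_C(1 - cos θ), we can solve for θ:

cos θ = 1 - Δλ/λ_C

Given:
- Δλ = 0.6551 pm
- λ_C = h/(m_e·c) ≈ 2.42631024 pm

cos θ = 1 - 0.6551/2.42631024
cos θ = 1 - 0.269998
cos θ = 0.730002

θ = arccos(0.730002)
θ = 43.11°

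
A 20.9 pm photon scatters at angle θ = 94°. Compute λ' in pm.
23.4956 pm

Using the Compton scattering formula:
λ' = λ + Δλ = λ + λ_C(1 - cos θ)

Given:
- Initial wavelength λ = 20.9 pm
- Scattering angle θ = 94°
- Compton wavelength λ_C ≈ 2.4263 pm

Calculate the shift:
Δλ = 2.4263 × (1 - cos(94°))
Δλ = 2.4263 × 1.0698
Δλ = 2.5956 pm

Final wavelength:
λ' = 20.9 + 2.5956 = 23.4956 pm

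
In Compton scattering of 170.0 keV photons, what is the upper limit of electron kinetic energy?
67.9202 keV

Maximum energy transfer occurs at θ = 180° (backscattering).

Initial photon: E₀ = 170.0 keV → λ₀ = 7.2932 pm

Maximum Compton shift (at 180°):
Δλ_max = 2λ_C = 2 × 2.4263 = 4.8526 pm

Final wavelength:
λ' = 7.2932 + 4.8526 = 12.1458 pm

Minimum photon energy (maximum energy to electron):
E'_min = hc/λ' = 102.0798 keV

Maximum electron kinetic energy:
K_max = E₀ - E'_min = 170.0000 - 102.0798 = 67.9202 keV

(Intermediate values are shown rounded; full precision is carried through to the final answer.)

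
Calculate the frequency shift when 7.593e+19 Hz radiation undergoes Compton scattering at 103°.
3.261e+19 Hz (decrease)

Convert frequency to wavelength (c = 299792458 m/s):
λ₀ = c/f₀ = 299792458/7.593e+19 = 3.9482742e-12 m = 3.9483 pm

Calculate Compton shift:
Δλ = λ_C(1 - cos(103°)) = 2.9721 pm

Final wavelength:
λ' = λ₀ + Δλ = 3.9483 + 2.9721 = 6.9204 pm

Final frequency:
f' = c/λ' = 299792458/6.9203855e-12 = 4.3320197e+19 Hz

Frequency shift (decrease):
Δf = f₀ - f' = 7.593e+19 - 4.3320197e+19 = 3.261e+19 Hz

(Intermediate values are shown rounded; full precision is carried through to the final answer.)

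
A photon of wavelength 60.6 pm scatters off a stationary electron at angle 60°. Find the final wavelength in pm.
61.8132 pm

Using the Compton scattering formula:
λ' = λ + Δλ = λ + λ_C(1 - cos θ)

Given:
- Initial wavelength λ = 60.6 pm
- Scattering angle θ = 60°
- Compton wavelength λ_C ≈ 2.4263 pm

Calculate the shift:
Δλ = 2.4263 × (1 - cos(60°))
Δλ = 2.4263 × 0.5000
Δλ = 1.2132 pm

Final wavelength:
λ' = 60.6 + 1.2132 = 61.8132 pm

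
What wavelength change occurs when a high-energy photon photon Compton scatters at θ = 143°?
4.3640 pm

Using the Compton scattering formula:
Δλ = λ_C(1 - cos θ)

where λ_C = h/(m_e·c) ≈ 2.4263 pm is the Compton wavelength of an electron.

For θ = 143°:
cos(143°) = -0.7986
1 - cos(143°) = 1.7986

Δλ = 2.4263 × 1.7986
Δλ = 4.3640 pm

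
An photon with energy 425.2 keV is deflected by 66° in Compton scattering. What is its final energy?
284.6714 keV

First convert energy to wavelength:
λ = hc/E, with hc ≈ 1239.842 keV·pm (i.e. 1239.842 eV·nm)

For E = 425.2 keV = 425200 eV:
λ = 1239.842 keV·pm / 425.2 keV
λ = 2.9159 pm

Calculate the Compton shift:
Δλ = λ_C(1 - cos(66°)) = 2.4263 × 0.5933
Δλ = 1.4394 pm

Final wavelength:
λ' = 2.9159 + 1.4394 = 4.3553 pm

Final energy:
E' = hc/λ' = 1239.842 / 4.3553 = 284.6714 keV

(Intermediate values are shown rounded; full precision is carried through to the final answer.)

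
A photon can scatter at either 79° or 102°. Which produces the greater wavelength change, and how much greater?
102° produces the larger shift by a factor of 1.493

Calculate both shifts using Δλ = λ_C(1 - cos θ):

For θ₁ = 79°:
Δλ₁ = 2.4263 × (1 - cos(79°))
Δλ₁ = 2.4263 × 0.8092
Δλ₁ = 1.9633 pm

For θ₂ = 102°:
Δλ₂ = 2.4263 × (1 - cos(102°))
Δλ₂ = 2.4263 × 1.2079
Δλ₂ = 2.9308 pm

The 102° angle produces the larger shift.
Ratio: 2.9308/1.9633 = 1.493

(Intermediate values are shown rounded; full precision is carried through to the final answer.)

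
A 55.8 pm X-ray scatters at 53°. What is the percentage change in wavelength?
1.7314%

Calculate the Compton shift:
Δλ = λ_C(1 - cos(53°))
Δλ = 2.4263 × (1 - cos(53°))
Δλ = 2.4263 × 0.3982
Δλ = 0.9661 pm

Percentage change:
(Δλ/λ₀) × 100 = (0.9661/55.8) × 100
= 1.7314%

(Intermediate values are shown rounded; full precision is carried through to the final answer.)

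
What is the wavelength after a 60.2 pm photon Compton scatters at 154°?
64.8071 pm

Using the Compton scattering formula:
λ' = λ + Δλ = λ + λ_C(1 - cos θ)

Given:
- Initial wavelength λ = 60.2 pm
- Scattering angle θ = 154°
- Compton wavelength λ_C ≈ 2.4263 pm

Calculate the shift:
Δλ = 2.4263 × (1 - cos(154°))
Δλ = 2.4263 × 1.8988
Δλ = 4.6071 pm

Final wavelength:
λ' = 60.2 + 4.6071 = 64.8071 pm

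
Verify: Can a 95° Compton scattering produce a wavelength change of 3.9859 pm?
No, inconsistent

Calculate the expected shift for θ = 95°:

Δλ_expected = λ_C(1 - cos(95°))
Δλ_expected = 2.4263 × (1 - cos(95°))
Δλ_expected = 2.4263 × 1.0872
Δλ_expected = 2.6378 pm

Given shift: 3.9859 pm
Expected shift: 2.6378 pm
Difference: 1.3481 pm

The values do not match. The given shift corresponds to θ ≈ 130.0°, not 95°.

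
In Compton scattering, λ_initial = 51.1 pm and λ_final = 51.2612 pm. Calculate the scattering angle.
21.00°

First find the wavelength shift:
Δλ = λ' - λ = 51.2612 - 51.1 = 0.1612 pm

Using Δλ = λ_C(1 - cos θ), with λ_C = h/(m_e·c) ≈ 2.42631024 pm:
cos θ = 1 - Δλ/λ_C
cos θ = 1 - 0.1612/2.42631024
cos θ = 0.933562

θ = arccos(0.933562)
θ = 21.00°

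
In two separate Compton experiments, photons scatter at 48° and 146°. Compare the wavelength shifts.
146° produces the larger shift by a factor of 5.528

Calculate both shifts using Δλ = λ_C(1 - cos θ):

For θ₁ = 48°:
Δλ₁ = 2.4263 × (1 - cos(48°))
Δλ₁ = 2.4263 × 0.3309
Δλ₁ = 0.8028 pm

For θ₂ = 146°:
Δλ₂ = 2.4263 × (1 - cos(146°))
Δλ₂ = 2.4263 × 1.8290
Δλ₂ = 4.4378 pm

The 146° angle produces the larger shift.
Ratio: 4.4378/0.8028 = 5.528

(Intermediate values are shown rounded; full precision is carried through to the final answer.)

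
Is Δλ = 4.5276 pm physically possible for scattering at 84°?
No, inconsistent

Calculate the expected shift for θ = 84°:

Δλ_expected = λ_C(1 - cos(84°))
Δλ_expected = 2.4263 × (1 - cos(84°))
Δλ_expected = 2.4263 × 0.8955
Δλ_expected = 2.1727 pm

Given shift: 4.5276 pm
Expected shift: 2.1727 pm
Difference: 2.3549 pm

The values do not match. The given shift corresponds to θ ≈ 150.0°, not 84°.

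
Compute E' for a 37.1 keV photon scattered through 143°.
32.8148 keV

First convert energy to wavelength:
λ = hc/E, with hc ≈ 1239.842 keV·pm (i.e. 1239.842 eV·nm)

For E = 37.1 keV = 37100 eV:
λ = 1239.842 keV·pm / 37.1 keV
λ = 33.4189 pm

Calculate the Compton shift:
Δλ = λ_C(1 - cos(143°)) = 2.4263 × 1.7986
Δλ = 4.3640 pm

Final wavelength:
λ' = 33.4189 + 4.3640 = 37.7830 pm

Final energy:
E' = hc/λ' = 1239.842 / 37.7830 = 32.8148 keV

(Intermediate values are shown rounded; full precision is carried through to the final answer.)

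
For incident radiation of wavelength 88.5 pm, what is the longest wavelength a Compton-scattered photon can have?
93.3526 pm (at θ = 180°)

The Compton shift is Δλ = λ_C(1 − cos θ).

Since cos θ ranges from −1 to 1, the factor (1 − cos θ) ranges from 0 to 2; the maximum shift occurs at θ = 180° (backscattering):
Δλ_max = 2λ_C = 2 × 2.4263 pm = 4.8526 pm

Maximum scattered wavelength:
λ'_max = λ₀ + Δλ_max = 88.5 + 4.8526 = 93.3526 pm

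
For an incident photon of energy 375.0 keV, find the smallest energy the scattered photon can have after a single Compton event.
151.9625 keV (at θ = 180°)

The scattered photon has minimum energy when its wavelength is maximum, i.e., when the Compton shift Δλ = λ_C(1 − cos θ) is maximum. This occurs at θ = 180° (backscattering), giving Δλ_max = 2λ_C = 4.8526 pm.

Initial wavelength: λ₀ = hc/E₀ = 3.3062 pm
Maximum final wavelength: λ'_max = λ₀ + 2λ_C = 3.3062 + 4.8526 = 8.1589 pm
Minimum final energy: E'_min = hc/λ'_max = 151.9625 keV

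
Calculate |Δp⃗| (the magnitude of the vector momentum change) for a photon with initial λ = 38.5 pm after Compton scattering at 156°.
3.1860e-23 kg·m/s

Photon momentum magnitude is p = h/λ.

Initial momentum:
p₀ = h/λ = 6.6261e-34/3.8500e-11 = 1.7211e-23 kg·m/s

After scattering:
λ' = λ + Δλ = 38.5 + 4.6429 = 43.1429 pm
p' = h/λ' = 6.6261e-34/4.3143e-11 = 1.5358e-23 kg·m/s

Momentum is a vector; the scattered photon's direction makes angle θ = 156° with the incident direction. The magnitude of the vector change Δp⃗ = p⃗₀ − p⃗' is found from the law of cosines:
|Δp⃗|² = p₀² + p'² − 2p₀p'cos θ
|Δp⃗|² = (1.7211e-23)² + (1.5358e-23)² − 2·1.7211e-23·1.5358e-23·cos(156°)
|Δp⃗| = 3.1860e-23 kg·m/s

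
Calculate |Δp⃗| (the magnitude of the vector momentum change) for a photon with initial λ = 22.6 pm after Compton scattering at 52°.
2.5217e-23 kg·m/s

Photon momentum magnitude is p = h/λ.

Initial momentum:
p₀ = h/λ = 6.6261e-34/2.2600e-11 = 2.9319e-23 kg·m/s

After scattering:
λ' = λ + Δλ = 22.6 + 0.9325 = 23.5325 pm
p' = h/λ' = 6.6261e-34/2.3533e-11 = 2.8157e-23 kg·m/s

Momentum is a vector; the scattered photon's direction makes angle θ = 52° with the incident direction. The magnitude of the vector change Δp⃗ = p⃗₀ − p⃗' is found from the law of cosines:
|Δp⃗|² = p₀² + p'² − 2p₀p'cos θ
|Δp⃗|² = (2.9319e-23)² + (2.8157e-23)² − 2·2.9319e-23·2.8157e-23·cos(52°)
|Δp⃗| = 2.5217e-23 kg·m/s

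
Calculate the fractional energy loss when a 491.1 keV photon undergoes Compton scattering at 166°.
0.6544 (or 65.44%)

Calculate initial and final photon energies:

Initial: E₀ = 491.1 keV → λ₀ = 2.5246 pm
Compton shift: Δλ = 4.7805 pm
Final wavelength: λ' = 7.3052 pm
Final energy: E' = 169.7211 keV

Fractional energy loss:
(E₀ - E')/E₀ = (491.1000 - 169.7211)/491.1000
= 321.3789/491.1000
= 0.6544
= 65.44%

(Intermediate values are shown rounded; full precision is carried through to the final answer.)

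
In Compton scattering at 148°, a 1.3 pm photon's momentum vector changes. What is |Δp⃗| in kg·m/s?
6.0988e-22 kg·m/s

Photon momentum magnitude is p = h/λ.

Initial momentum:
p₀ = h/λ = 6.6261e-34/1.3000e-12 = 5.0970e-22 kg·m/s

After scattering:
λ' = λ + Δλ = 1.3 + 4.4839 = 5.7839 pm
p' = h/λ' = 6.6261e-34/5.7839e-12 = 1.1456e-22 kg·m/s

Momentum is a vector; the scattered photon's direction makes angle θ = 148° with the incident direction. The magnitude of the vector change Δp⃗ = p⃗₀ − p⃗' is found from the law of cosines:
|Δp⃗|² = p₀² + p'² − 2p₀p'cos θ
|Δp⃗|² = (5.0970e-22)² + (1.1456e-22)² − 2·5.0970e-22·1.1456e-22·cos(148°)
|Δp⃗| = 6.0988e-22 kg·m/s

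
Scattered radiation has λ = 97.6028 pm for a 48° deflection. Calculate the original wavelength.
96.8000 pm

From λ' = λ + Δλ, we have λ = λ' - Δλ

First calculate the Compton shift:
Δλ = λ_C(1 - cos θ)
Δλ = 2.4263 × (1 - cos(48°))
Δλ = 2.4263 × 0.3309
Δλ = 0.8028 pm

Initial wavelength:
λ = λ' - Δλ
λ = 97.6028 - 0.8028
λ = 96.8000 pm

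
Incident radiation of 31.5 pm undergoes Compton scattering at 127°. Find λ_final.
35.3865 pm

Using the Compton scattering formula:
λ' = λ + Δλ = λ + λ_C(1 - cos θ)

Given:
- Initial wavelength λ = 31.5 pm
- Scattering angle θ = 127°
- Compton wavelength λ_C ≈ 2.4263 pm

Calculate the shift:
Δλ = 2.4263 × (1 - cos(127°))
Δλ = 2.4263 × 1.6018
Δλ = 3.8865 pm

Final wavelength:
λ' = 31.5 + 3.8865 = 35.3865 pm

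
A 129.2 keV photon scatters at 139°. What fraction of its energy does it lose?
0.3073 (or 30.73%)

Calculate initial and final photon energies:

Initial: E₀ = 129.2 keV → λ₀ = 9.5963 pm
Compton shift: Δλ = 4.2575 pm
Final wavelength: λ' = 13.8538 pm
Final energy: E' = 89.4949 keV

Fractional energy loss:
(E₀ - E')/E₀ = (129.2000 - 89.4949)/129.2000
= 39.7051/129.2000
= 0.3073
= 30.73%

(Intermediate values are shown rounded; full precision is carried through to the final answer.)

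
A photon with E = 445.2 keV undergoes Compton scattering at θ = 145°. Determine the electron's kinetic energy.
272.9695 keV

By energy conservation: K_e = E_initial - E_final

First find the scattered photon energy:
Initial wavelength: λ = hc/E = 2.7849 pm
Compton shift: Δλ = λ_C(1 - cos(145°)) = 4.4138 pm
Final wavelength: λ' = 2.7849 + 4.4138 = 7.1987 pm
Final photon energy: E' = hc/λ' = 172.2305 keV

Electron kinetic energy:
K_e = E - E' = 445.2000 - 172.2305 = 272.9695 keV

(Intermediate values are shown rounded; full precision is carried through to the final answer.)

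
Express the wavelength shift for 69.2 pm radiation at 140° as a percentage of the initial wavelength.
6.1922%

Calculate the Compton shift:
Δλ = λ_C(1 - cos(140°))
Δλ = 2.4263 × (1 - cos(140°))
Δλ = 2.4263 × 1.7660
Δλ = 4.2850 pm

Percentage change:
(Δλ/λ₀) × 100 = (4.2850/69.2) × 100
= 6.1922%

(Intermediate values are shown rounded; full precision is carried through to the final answer.)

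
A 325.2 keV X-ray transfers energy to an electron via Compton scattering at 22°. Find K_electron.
14.4024 keV

By energy conservation: K_e = E_initial - E_final

First find the scattered photon energy:
Initial wavelength: λ = hc/E = 3.8126 pm
Compton shift: Δλ = λ_C(1 - cos(22°)) = 0.1767 pm
Final wavelength: λ' = 3.8126 + 0.1767 = 3.9892 pm
Final photon energy: E' = hc/λ' = 310.7976 keV

Electron kinetic energy:
K_e = E - E' = 325.2000 - 310.7976 = 14.4024 keV

(Intermediate values are shown rounded; full precision is carried through to the final answer.)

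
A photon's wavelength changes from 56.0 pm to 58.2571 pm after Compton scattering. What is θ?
86.00°

First find the wavelength shift:
Δλ = λ' - λ = 58.2571 - 56.0 = 2.2571 pm

Using Δλ = λ_C(1 - cos θ), with λ_C = h/(m_e·c) ≈ 2.42631024 pm:
cos θ = 1 - Δλ/λ_C
cos θ = 1 - 2.2571/2.42631024
cos θ = 0.069740

θ = arccos(0.069740)
θ = 86.00°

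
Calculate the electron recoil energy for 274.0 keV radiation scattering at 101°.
106.7756 keV

By energy conservation: K_e = E_initial - E_final

First find the scattered photon energy:
Initial wavelength: λ = hc/E = 4.5250 pm
Compton shift: Δλ = λ_C(1 - cos(101°)) = 2.8893 pm
Final wavelength: λ' = 4.5250 + 2.8893 = 7.4142 pm
Final photon energy: E' = hc/λ' = 167.2244 keV

Electron kinetic energy:
K_e = E - E' = 274.0000 - 167.2244 = 106.7756 keV

(Intermediate values are shown rounded; full precision is carried through to the final answer.)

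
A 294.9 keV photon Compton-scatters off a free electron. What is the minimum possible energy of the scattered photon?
136.8947 keV (at θ = 180°)

The scattered photon has minimum energy when its wavelength is maximum, i.e., when the Compton shift Δλ = λ_C(1 − cos θ) is maximum. This occurs at θ = 180° (backscattering), giving Δλ_max = 2λ_C = 4.8526 pm.

Initial wavelength: λ₀ = hc/E₀ = 4.2043 pm
Maximum final wavelength: λ'_max = λ₀ + 2λ_C = 4.2043 + 4.8526 = 9.0569 pm
Minimum final energy: E'_min = hc/λ'_max = 136.8947 keV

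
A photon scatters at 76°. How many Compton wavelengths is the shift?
0.7581 λ_C

The Compton shift formula is:
Δλ = λ_C(1 - cos θ)

Dividing both sides by λ_C:
Δλ/λ_C = 1 - cos θ

For θ = 76°:
Δλ/λ_C = 1 - cos(76°)
Δλ/λ_C = 1 - 0.2419
Δλ/λ_C = 0.7581

This means the shift is 0.7581 × λ_C = 1.8393 pm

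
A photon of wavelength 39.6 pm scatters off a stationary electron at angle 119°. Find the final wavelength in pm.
43.2026 pm

Using the Compton scattering formula:
λ' = λ + Δλ = λ + λ_C(1 - cos θ)

Given:
- Initial wavelength λ = 39.6 pm
- Scattering angle θ = 119°
- Compton wavelength λ_C ≈ 2.4263 pm

Calculate the shift:
Δλ = 2.4263 × (1 - cos(119°))
Δλ = 2.4263 × 1.4848
Δλ = 3.6026 pm

Final wavelength:
λ' = 39.6 + 3.6026 = 43.2026 pm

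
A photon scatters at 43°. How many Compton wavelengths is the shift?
0.2686 λ_C

The Compton shift formula is:
Δλ = λ_C(1 - cos θ)

Dividing both sides by λ_C:
Δλ/λ_C = 1 - cos θ

For θ = 43°:
Δλ/λ_C = 1 - cos(43°)
Δλ/λ_C = 1 - 0.7314
Δλ/λ_C = 0.2686

This means the shift is 0.2686 × λ_C = 0.6518 pm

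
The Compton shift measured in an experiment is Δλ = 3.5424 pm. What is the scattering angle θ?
117.39°

From the Compton formula Δλ = λ_C(1 - cos θ), we can solve for θ:

cos θ = 1 - Δλ/λ_C

Given:
- Δλ = 3.5424 pm
- λ_C = h/(m_e·c) ≈ 2.42631024 pm

cos θ = 1 - 3.5424/2.42631024
cos θ = 1 - 1.459995
cos θ = -0.459995

θ = arccos(-0.459995)
θ = 117.39°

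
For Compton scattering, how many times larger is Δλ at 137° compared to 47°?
137° produces the larger shift by a factor of 5.444

Calculate both shifts using Δλ = λ_C(1 - cos θ):

For θ₁ = 47°:
Δλ₁ = 2.4263 × (1 - cos(47°))
Δλ₁ = 2.4263 × 0.3180
Δλ₁ = 0.7716 pm

For θ₂ = 137°:
Δλ₂ = 2.4263 × (1 - cos(137°))
Δλ₂ = 2.4263 × 1.7314
Δλ₂ = 4.2008 pm

The 137° angle produces the larger shift.
Ratio: 4.2008/0.7716 = 5.444

(Intermediate values are shown rounded; full precision is carried through to the final answer.)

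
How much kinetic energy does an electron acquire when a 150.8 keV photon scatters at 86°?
32.4812 keV

By energy conservation: K_e = E_initial - E_final

First find the scattered photon energy:
Initial wavelength: λ = hc/E = 8.2218 pm
Compton shift: Δλ = λ_C(1 - cos(86°)) = 2.2571 pm
Final wavelength: λ' = 8.2218 + 2.2571 = 10.4788 pm
Final photon energy: E' = hc/λ' = 118.3188 keV

Electron kinetic energy:
K_e = E - E' = 150.8000 - 118.3188 = 32.4812 keV

(Intermediate values are shown rounded; full precision is carried through to the final answer.)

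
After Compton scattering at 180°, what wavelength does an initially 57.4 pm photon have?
62.2526 pm

Using the Compton formula: λ' = λ + λ_C(1 − cos θ)

For θ = 180°, cos θ = -1 (exact) = -1.0000, so:
1 − cos 180° = 1 − (-1) = 2.0000

Δλ = λ_C × 2.0000 = 2.4263 × 2.0000 = 4.8526 pm

λ' = 57.4 + 4.8526 = 62.2526 pm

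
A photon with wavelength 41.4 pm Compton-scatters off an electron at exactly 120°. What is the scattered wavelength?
45.0395 pm

Using the Compton formula: λ' = λ + λ_C(1 − cos θ)

For θ = 120°, cos θ = -1/2 (exact) = -0.5000, so:
1 − cos 120° = 1 − (-1/2) = 1.5000

Δλ = λ_C × 1.5000 = 2.4263 × 1.5000 = 3.6395 pm

λ' = 41.4 + 3.6395 = 45.0395 pm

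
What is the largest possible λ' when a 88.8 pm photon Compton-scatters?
93.6526 pm (at θ = 180°)

The Compton shift is Δλ = λ_C(1 − cos θ).

Since cos θ ranges from −1 to 1, the factor (1 − cos θ) ranges from 0 to 2; the maximum shift occurs at θ = 180° (backscattering):
Δλ_max = 2λ_C = 2 × 2.4263 pm = 4.8526 pm

Maximum scattered wavelength:
λ'_max = λ₀ + Δλ_max = 88.8 + 4.8526 = 93.6526 pm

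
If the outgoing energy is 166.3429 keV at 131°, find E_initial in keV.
360.8999 keV

Convert final energy to wavelength (hc ≈ 1239.842 keV·pm):
λ' = hc/E' = 1239.842 / 166.3429 = 7.4535 pm

Calculate the Compton shift:
Δλ = λ_C(1 - cos(131°))
Δλ = 2.4263 × (1 - cos(131°))
Δλ = 4.0181 pm

Initial wavelength:
λ = λ' - Δλ = 7.4535 - 4.0181 = 3.4354 pm

Initial energy:
E = hc/λ = 1239.842 / 3.4354 = 360.8999 keV

(Intermediate values are shown rounded; full precision is carried through to the final answer.)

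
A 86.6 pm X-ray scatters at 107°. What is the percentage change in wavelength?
3.6209%

Calculate the Compton shift:
Δλ = λ_C(1 - cos(107°))
Δλ = 2.4263 × (1 - cos(107°))
Δλ = 2.4263 × 1.2924
Δλ = 3.1357 pm

Percentage change:
(Δλ/λ₀) × 100 = (3.1357/86.6) × 100
= 3.6209%

(Intermediate values are shown rounded; full precision is carried through to the final answer.)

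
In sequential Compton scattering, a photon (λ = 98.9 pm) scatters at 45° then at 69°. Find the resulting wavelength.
101.1674 pm

Apply Compton shift twice:

First scattering at θ₁ = 45°:
Δλ₁ = λ_C(1 - cos(45°))
Δλ₁ = 2.4263 × 0.2929
Δλ₁ = 0.7106 pm

After first scattering:
λ₁ = 98.9 + 0.7106 = 99.6106 pm

Second scattering at θ₂ = 69°:
Δλ₂ = λ_C(1 - cos(69°))
Δλ₂ = 2.4263 × 0.6416
Δλ₂ = 1.5568 pm

Final wavelength:
λ₂ = 99.6106 + 1.5568 = 101.1674 pm

Total shift: Δλ_total = 0.7106 + 1.5568 = 2.2674 pm

(Intermediate values are shown rounded; full precision is carried through to the final answer.)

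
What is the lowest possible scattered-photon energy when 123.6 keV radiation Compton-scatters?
83.3020 keV (at θ = 180°)

The scattered photon has minimum energy when its wavelength is maximum, i.e., when the Compton shift Δλ = λ_C(1 − cos θ) is maximum. This occurs at θ = 180° (backscattering), giving Δλ_max = 2λ_C = 4.8526 pm.

Initial wavelength: λ₀ = hc/E₀ = 10.0311 pm
Maximum final wavelength: λ'_max = λ₀ + 2λ_C = 10.0311 + 4.8526 = 14.8837 pm
Minimum final energy: E'_min = hc/λ'_max = 83.3020 keV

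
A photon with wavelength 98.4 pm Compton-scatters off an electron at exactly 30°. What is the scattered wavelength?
98.7251 pm

Using the Compton formula: λ' = λ + λ_C(1 − cos θ)

For θ = 30°, cos θ = √3/2 (exact) ≈ 0.8660, so:
1 − cos 30° = 1 − (√3/2) ≈ 0.1340

Δλ = λ_C × 0.1340 = 2.4263 × 0.1340 = 0.3251 pm

λ' = 98.4 + 0.3251 = 98.7251 pm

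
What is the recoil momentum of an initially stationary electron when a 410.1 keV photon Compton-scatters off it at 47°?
1.6225e-22 kg·m/s

The electron is initially at rest, so by conservation of momentum:
p⃗_e = p⃗₀ − p⃗'  (incident photon momentum minus scattered photon momentum)

Photon momentum magnitudes (p = h/λ = E/c):
λ₀ = hc/E₀ = 3.0233 pm → p₀ = h/λ₀ = 2.1917e-22 kg·m/s
Δλ = λ_C(1 − cos 47°) = 0.7716 pm
λ' = 3.7948 pm → p' = h/λ' = 1.7461e-22 kg·m/s

The scattered photon makes angle θ = 47° with the incident direction, so by the law of cosines:
|p⃗_e|² = p₀² + p'² − 2p₀p'cos θ
|p⃗_e|² = (2.1917e-22)² + (1.7461e-22)² − 2·2.1917e-22·1.7461e-22·cos(47°)
|p⃗_e| = 1.6225e-22 kg·m/s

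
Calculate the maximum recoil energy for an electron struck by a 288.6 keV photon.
153.0786 keV

Maximum energy transfer occurs at θ = 180° (backscattering).

Initial photon: E₀ = 288.6 keV → λ₀ = 4.2961 pm

Maximum Compton shift (at 180°):
Δλ_max = 2λ_C = 2 × 2.4263 = 4.8526 pm

Final wavelength:
λ' = 4.2961 + 4.8526 = 9.1487 pm

Minimum photon energy (maximum energy to electron):
E'_min = hc/λ' = 135.5214 keV

Maximum electron kinetic energy:
K_max = E₀ - E'_min = 288.6000 - 135.5214 = 153.0786 keV

(Intermediate values are shown rounded; full precision is carried through to the final answer.)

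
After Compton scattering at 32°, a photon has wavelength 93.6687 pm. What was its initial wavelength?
93.3000 pm

From λ' = λ + Δλ, we have λ = λ' - Δλ

First calculate the Compton shift:
Δλ = λ_C(1 - cos θ)
Δλ = 2.4263 × (1 - cos(32°))
Δλ = 2.4263 × 0.1520
Δλ = 0.3687 pm

Initial wavelength:
λ = λ' - Δλ
λ = 93.6687 - 0.3687
λ = 93.3000 pm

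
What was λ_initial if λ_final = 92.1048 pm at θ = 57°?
91.0000 pm

From λ' = λ + Δλ, we have λ = λ' - Δλ

First calculate the Compton shift:
Δλ = λ_C(1 - cos θ)
Δλ = 2.4263 × (1 - cos(57°))
Δλ = 2.4263 × 0.4554
Δλ = 1.1048 pm

Initial wavelength:
λ = λ' - Δλ
λ = 92.1048 - 1.1048
λ = 91.0000 pm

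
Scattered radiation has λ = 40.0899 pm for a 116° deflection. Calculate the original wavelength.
36.6000 pm

From λ' = λ + Δλ, we have λ = λ' - Δλ

First calculate the Compton shift:
Δλ = λ_C(1 - cos θ)
Δλ = 2.4263 × (1 - cos(116°))
Δλ = 2.4263 × 1.4384
Δλ = 3.4899 pm

Initial wavelength:
λ = λ' - Δλ
λ = 40.0899 - 3.4899
λ = 36.6000 pm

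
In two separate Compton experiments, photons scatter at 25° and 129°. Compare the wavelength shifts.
129° produces the larger shift by a factor of 17.390

Calculate both shifts using Δλ = λ_C(1 - cos θ):

For θ₁ = 25°:
Δλ₁ = 2.4263 × (1 - cos(25°))
Δλ₁ = 2.4263 × 0.0937
Δλ₁ = 0.2273 pm

For θ₂ = 129°:
Δλ₂ = 2.4263 × (1 - cos(129°))
Δλ₂ = 2.4263 × 1.6293
Δλ₂ = 3.9532 pm

The 129° angle produces the larger shift.
Ratio: 3.9532/0.2273 = 17.390

(Intermediate values are shown rounded; full precision is carried through to the final answer.)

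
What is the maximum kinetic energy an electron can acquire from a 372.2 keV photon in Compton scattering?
220.6993 keV

Maximum energy transfer occurs at θ = 180° (backscattering).

Initial photon: E₀ = 372.2 keV → λ₀ = 3.3311 pm

Maximum Compton shift (at 180°):
Δλ_max = 2λ_C = 2 × 2.4263 = 4.8526 pm

Final wavelength:
λ' = 3.3311 + 4.8526 = 8.1837 pm

Minimum photon energy (maximum energy to electron):
E'_min = hc/λ' = 151.5007 keV

Maximum electron kinetic energy:
K_max = E₀ - E'_min = 372.2000 - 151.5007 = 220.6993 keV

(Intermediate values are shown rounded; full precision is carried through to the final answer.)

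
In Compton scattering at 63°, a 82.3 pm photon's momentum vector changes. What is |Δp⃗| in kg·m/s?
8.3475e-24 kg·m/s

Photon momentum magnitude is p = h/λ.

Initial momentum:
p₀ = h/λ = 6.6261e-34/8.2300e-11 = 8.0511e-24 kg·m/s

After scattering:
λ' = λ + Δλ = 82.3 + 1.3248 = 83.6248 pm
p' = h/λ' = 6.6261e-34/8.3625e-11 = 7.9236e-24 kg·m/s

Momentum is a vector; the scattered photon's direction makes angle θ = 63° with the incident direction. The magnitude of the vector change Δp⃗ = p⃗₀ − p⃗' is found from the law of cosines:
|Δp⃗|² = p₀² + p'² − 2p₀p'cos θ
|Δp⃗|² = (8.0511e-24)² + (7.9236e-24)² − 2·8.0511e-24·7.9236e-24·cos(63°)
|Δp⃗| = 8.3475e-24 kg·m/s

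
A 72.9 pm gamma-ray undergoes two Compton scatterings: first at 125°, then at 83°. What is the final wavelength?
78.8486 pm

Apply Compton shift twice:

First scattering at θ₁ = 125°:
Δλ₁ = λ_C(1 - cos(125°))
Δλ₁ = 2.4263 × 1.5736
Δλ₁ = 3.8180 pm

After first scattering:
λ₁ = 72.9 + 3.8180 = 76.7180 pm

Second scattering at θ₂ = 83°:
Δλ₂ = λ_C(1 - cos(83°))
Δλ₂ = 2.4263 × 0.8781
Δλ₂ = 2.1306 pm

Final wavelength:
λ₂ = 76.7180 + 2.1306 = 78.8486 pm

Total shift: Δλ_total = 3.8180 + 2.1306 = 5.9486 pm

(Intermediate values are shown rounded; full precision is carried through to the final answer.)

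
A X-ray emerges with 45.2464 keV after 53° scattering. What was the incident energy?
46.9000 keV

Convert final energy to wavelength (hc ≈ 1239.842 keV·pm):
λ' = hc/E' = 1239.842 / 45.2464 = 27.4020 pm

Calculate the Compton shift:
Δλ = λ_C(1 - cos(53°))
Δλ = 2.4263 × (1 - cos(53°))
Δλ = 0.9661 pm

Initial wavelength:
λ = λ' - Δλ = 27.4020 - 0.9661 = 26.4359 pm

Initial energy:
E = hc/λ = 1239.842 / 26.4359 = 46.9000 keV

(Intermediate values are shown rounded; full precision is carried through to the final answer.)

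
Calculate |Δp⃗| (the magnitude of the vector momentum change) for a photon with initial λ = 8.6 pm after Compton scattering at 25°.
3.2980e-23 kg·m/s

Photon momentum magnitude is p = h/λ.

Initial momentum:
p₀ = h/λ = 6.6261e-34/8.6000e-12 = 7.7047e-23 kg·m/s

After scattering:
λ' = λ + Δλ = 8.6 + 0.2273 = 8.8273 pm
p' = h/λ' = 6.6261e-34/8.8273e-12 = 7.5063e-23 kg·m/s

Momentum is a vector; the scattered photon's direction makes angle θ = 25° with the incident direction. The magnitude of the vector change Δp⃗ = p⃗₀ − p⃗' is found from the law of cosines:
|Δp⃗|² = p₀² + p'² − 2p₀p'cos θ
|Δp⃗|² = (7.7047e-23)² + (7.5063e-23)² − 2·7.7047e-23·7.5063e-23·cos(25°)
|Δp⃗| = 3.2980e-23 kg·m/s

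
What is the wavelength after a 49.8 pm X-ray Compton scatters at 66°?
51.2394 pm

Using the Compton scattering formula:
λ' = λ + Δλ = λ + λ_C(1 - cos θ)

Given:
- Initial wavelength λ = 49.8 pm
- Scattering angle θ = 66°
- Compton wavelength λ_C ≈ 2.4263 pm

Calculate the shift:
Δλ = 2.4263 × (1 - cos(66°))
Δλ = 2.4263 × 0.5933
Δλ = 1.4394 pm

Final wavelength:
λ' = 49.8 + 1.4394 = 51.2394 pm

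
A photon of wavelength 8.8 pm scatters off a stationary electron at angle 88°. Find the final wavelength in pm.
11.1416 pm

Using the Compton scattering formula:
λ' = λ + Δλ = λ + λ_C(1 - cos θ)

Given:
- Initial wavelength λ = 8.8 pm
- Scattering angle θ = 88°
- Compton wavelength λ_C ≈ 2.4263 pm

Calculate the shift:
Δλ = 2.4263 × (1 - cos(88°))
Δλ = 2.4263 × 0.9651
Δλ = 2.3416 pm

Final wavelength:
λ' = 8.8 + 2.3416 = 11.1416 pm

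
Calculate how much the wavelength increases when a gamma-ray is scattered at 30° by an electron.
0.3251 pm

Using the Compton scattering formula:
Δλ = λ_C(1 - cos θ)

where λ_C = h/(m_e·c) ≈ 2.4263 pm is the Compton wavelength of an electron.

For θ = 30°:
cos(30°) = 0.8660
1 - cos(30°) = 0.1340

Δλ = 2.4263 × 0.1340
Δλ = 0.3251 pm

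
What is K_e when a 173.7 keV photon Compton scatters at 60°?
25.2335 keV

By energy conservation: K_e = E_initial - E_final

First find the scattered photon energy:
Initial wavelength: λ = hc/E = 7.1378 pm
Compton shift: Δλ = λ_C(1 - cos(60°)) = 1.2132 pm
Final wavelength: λ' = 7.1378 + 1.2132 = 8.3510 pm
Final photon energy: E' = hc/λ' = 148.4665 keV

Electron kinetic energy:
K_e = E - E' = 173.7000 - 148.4665 = 25.2335 keV

(Intermediate values are shown rounded; full precision is carried through to the final answer.)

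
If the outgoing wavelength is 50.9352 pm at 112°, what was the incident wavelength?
47.6000 pm

From λ' = λ + Δλ, we have λ = λ' - Δλ

First calculate the Compton shift:
Δλ = λ_C(1 - cos θ)
Δλ = 2.4263 × (1 - cos(112°))
Δλ = 2.4263 × 1.3746
Δλ = 3.3352 pm

Initial wavelength:
λ = λ' - Δλ
λ = 50.9352 - 3.3352
λ = 47.6000 pm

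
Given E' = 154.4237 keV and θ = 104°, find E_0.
247.1999 keV

Convert final energy to wavelength (hc ≈ 1239.842 keV·pm):
λ' = hc/E' = 1239.842 / 154.4237 = 8.0288 pm

Calculate the Compton shift:
Δλ = λ_C(1 - cos(104°))
Δλ = 2.4263 × (1 - cos(104°))
Δλ = 3.0133 pm

Initial wavelength:
λ = λ' - Δλ = 8.0288 - 3.0133 = 5.0155 pm

Initial energy:
E = hc/λ = 1239.842 / 5.0155 = 247.1999 keV

(Intermediate values are shown rounded; full precision is carried through to the final answer.)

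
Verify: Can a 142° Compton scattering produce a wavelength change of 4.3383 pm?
Yes, consistent

Calculate the expected shift for θ = 142°:

Δλ_expected = λ_C(1 - cos(142°))
Δλ_expected = 2.4263 × (1 - cos(142°))
Δλ_expected = 2.4263 × 1.7880
Δλ_expected = 4.3383 pm

Given shift: 4.3383 pm
Expected shift: 4.3383 pm
Difference: 0.0000 pm

The values match. This is consistent with Compton scattering at the stated angle.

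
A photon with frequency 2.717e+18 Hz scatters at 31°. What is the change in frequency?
8.507e+15 Hz (decrease)

Convert frequency to wavelength (c = 299792458 m/s):
λ₀ = c/f₀ = 299792458/2.717e+18 = 1.1033951e-10 m = 110.3395 pm

Calculate Compton shift:
Δλ = λ_C(1 - cos(31°)) = 0.3466 pm

Final wavelength:
λ' = λ₀ + Δλ = 110.3395 + 0.3466 = 110.6861 pm

Final frequency:
f' = c/λ' = 299792458/1.1068607e-10 = 2.7084931e+18 Hz

Frequency shift (decrease):
Δf = f₀ - f' = 2.717e+18 - 2.7084931e+18 = 8.507e+15 Hz

(Intermediate values are shown rounded; full precision is carried through to the final answer.)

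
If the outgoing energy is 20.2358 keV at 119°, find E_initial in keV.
21.5000 keV

Convert final energy to wavelength (hc ≈ 1239.842 keV·pm):
λ' = hc/E' = 1239.842 / 20.2358 = 61.2697 pm

Calculate the Compton shift:
Δλ = λ_C(1 - cos(119°))
Δλ = 2.4263 × (1 - cos(119°))
Δλ = 3.6026 pm

Initial wavelength:
λ = λ' - Δλ = 61.2697 - 3.6026 = 57.6671 pm

Initial energy:
E = hc/λ = 1239.842 / 57.6671 = 21.5000 keV

(Intermediate values are shown rounded; full precision is carried through to the final answer.)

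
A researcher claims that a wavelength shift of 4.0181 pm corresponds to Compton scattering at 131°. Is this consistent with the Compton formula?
Yes, consistent

Calculate the expected shift for θ = 131°:

Δλ_expected = λ_C(1 - cos(131°))
Δλ_expected = 2.4263 × (1 - cos(131°))
Δλ_expected = 2.4263 × 1.6561
Δλ_expected = 4.0181 pm

Given shift: 4.0181 pm
Expected shift: 4.0181 pm
Difference: 0.0000 pm

The values match. This is consistent with Compton scattering at the stated angle.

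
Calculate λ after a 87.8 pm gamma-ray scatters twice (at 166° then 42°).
93.2038 pm

Apply Compton shift twice:

First scattering at θ₁ = 166°:
Δλ₁ = λ_C(1 - cos(166°))
Δλ₁ = 2.4263 × 1.9703
Δλ₁ = 4.7805 pm

After first scattering:
λ₁ = 87.8 + 4.7805 = 92.5805 pm

Second scattering at θ₂ = 42°:
Δλ₂ = λ_C(1 - cos(42°))
Δλ₂ = 2.4263 × 0.2569
Δλ₂ = 0.6232 pm

Final wavelength:
λ₂ = 92.5805 + 0.6232 = 93.2038 pm

Total shift: Δλ_total = 4.7805 + 0.6232 = 5.4038 pm

(Intermediate values are shown rounded; full precision is carried through to the final answer.)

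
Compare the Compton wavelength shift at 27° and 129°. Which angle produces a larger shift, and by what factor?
129° produces the larger shift by a factor of 14.949

Calculate both shifts using Δλ = λ_C(1 - cos θ):

For θ₁ = 27°:
Δλ₁ = 2.4263 × (1 - cos(27°))
Δλ₁ = 2.4263 × 0.1090
Δλ₁ = 0.2645 pm

For θ₂ = 129°:
Δλ₂ = 2.4263 × (1 - cos(129°))
Δλ₂ = 2.4263 × 1.6293
Δλ₂ = 3.9532 pm

The 129° angle produces the larger shift.
Ratio: 3.9532/0.2645 = 14.949

(Intermediate values are shown rounded; full precision is carried through to the final answer.)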